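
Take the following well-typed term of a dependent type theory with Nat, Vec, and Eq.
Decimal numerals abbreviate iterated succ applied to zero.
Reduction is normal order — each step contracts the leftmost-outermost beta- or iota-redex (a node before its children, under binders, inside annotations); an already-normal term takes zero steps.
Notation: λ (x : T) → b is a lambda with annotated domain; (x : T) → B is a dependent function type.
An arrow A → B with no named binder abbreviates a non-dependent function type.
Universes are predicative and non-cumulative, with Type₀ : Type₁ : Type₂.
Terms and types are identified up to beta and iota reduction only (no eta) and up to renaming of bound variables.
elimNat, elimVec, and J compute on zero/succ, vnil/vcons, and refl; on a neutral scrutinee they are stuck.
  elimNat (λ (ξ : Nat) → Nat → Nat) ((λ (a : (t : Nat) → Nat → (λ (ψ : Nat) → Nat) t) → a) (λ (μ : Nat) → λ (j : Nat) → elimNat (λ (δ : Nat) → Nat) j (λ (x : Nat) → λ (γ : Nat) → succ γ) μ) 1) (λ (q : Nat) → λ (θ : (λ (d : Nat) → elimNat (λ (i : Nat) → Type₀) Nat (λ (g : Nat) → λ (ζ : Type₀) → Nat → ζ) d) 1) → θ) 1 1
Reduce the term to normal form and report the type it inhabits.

reduced normal form:
  2
inferred type:
  Nat
observation: the leftmost-outermost redex is an elimNat iota-redex, and normalization takes 11 steps.


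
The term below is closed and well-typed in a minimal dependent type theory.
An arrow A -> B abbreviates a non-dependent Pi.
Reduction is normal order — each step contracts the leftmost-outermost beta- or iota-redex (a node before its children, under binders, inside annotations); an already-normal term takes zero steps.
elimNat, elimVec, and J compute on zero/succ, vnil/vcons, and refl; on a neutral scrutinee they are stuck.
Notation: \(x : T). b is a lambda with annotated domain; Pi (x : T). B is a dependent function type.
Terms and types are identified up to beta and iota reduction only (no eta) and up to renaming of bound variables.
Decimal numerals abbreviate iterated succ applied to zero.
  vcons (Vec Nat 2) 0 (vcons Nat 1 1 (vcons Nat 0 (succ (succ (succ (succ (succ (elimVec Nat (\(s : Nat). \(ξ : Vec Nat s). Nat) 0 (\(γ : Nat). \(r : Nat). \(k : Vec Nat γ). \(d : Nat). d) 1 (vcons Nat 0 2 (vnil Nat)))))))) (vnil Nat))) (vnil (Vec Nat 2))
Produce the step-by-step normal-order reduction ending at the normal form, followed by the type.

normal-order reduction:
  vcons (Vec Nat 2) 0 (vcons Nat 1 1 (vcons Nat 0 (succ (succ (succ (succ (succ (elimVec Nat (\(s : Nat). \(ξ : Vec Nat s). Nat) 0 (\(γ : Nat). \(r : Nat). \(k : Vec Nat γ). \(d : Nat). d) 1 (vcons Nat 0 2 (vnil Nat)))))))) (vnil Nat))) (vnil (Vec Nat 2))
  ~> vcons (Vec Nat 2) 0 (vcons Nat 1 1 (vcons Nat 0 (succ (succ (succ (succ (succ ((\(s : Nat). \(ξ : Nat). \(γ : Vec Nat s). \(r : Nat). r) 0 2 (vnil Nat) (elimVec Nat (\(k : Nat). \(d : Vec Nat k). Nat) 0 (\(x : Nat). \(e : Nat). \(t : Vec Nat x). \(a : Nat). a) 0 (vnil Nat)))))))) (vnil Nat))) (vnil (Vec Nat 2))
  ~> vcons (Vec Nat 2) 0 (vcons Nat 1 1 (vcons Nat 0 (succ (succ (succ (succ (succ ((\(s : Nat). \(ξ : Vec Nat 0). \(γ : Nat). γ) 2 (vnil Nat) (elimVec Nat (\(r : Nat). \(k : Vec Nat r). Nat) 0 (\(d : Nat). \(x : Nat). \(e : Vec Nat d). \(t : Nat). t) 0 (vnil Nat)))))))) (vnil Nat))) (vnil (Vec Nat 2))
  ~> vcons (Vec Nat 2) 0 (vcons Nat 1 1 (vcons Nat 0 (succ (succ (succ (succ (succ ((\(s : Vec Nat 0). \(ξ : Nat). ξ) (vnil Nat) (elimVec Nat (\(γ : Nat). \(r : Vec Nat γ). Nat) 0 (\(k : Nat). \(d : Nat). \(x : Vec Nat k). \(e : Nat). e) 0 (vnil Nat)))))))) (vnil Nat))) (vnil (Vec Nat 2))
  ~> vcons (Vec Nat 2) 0 (vcons Nat 1 1 (vcons Nat 0 (succ (succ (succ (succ (succ ((\(s : Nat). s) (elimVec Nat (\(ξ : Nat). \(γ : Vec Nat ξ). Nat) 0 (\(r : Nat). \(k : Nat). \(d : Vec Nat r). \(x : Nat). x) 0 (vnil Nat)))))))) (vnil Nat))) (vnil (Vec Nat 2))
  ~> vcons (Vec Nat 2) 0 (vcons Nat 1 1 (vcons Nat 0 (succ (succ (succ (succ (succ (elimVec Nat (\(s : Nat). \(ξ : Vec Nat s). Nat) 0 (\(γ : Nat). \(r : Nat). \(k : Vec Nat γ). \(d : Nat). d) 0 (vnil Nat))))))) (vnil Nat))) (vnil (Vec Nat 2))
  ~> vcons (Vec Nat 2) 0 (vcons Nat 1 1 (vcons Nat 0 5 (vnil Nat))) (vnil (Vec Nat 2))
inferred type:
  Vec (Vec Nat 2) 1


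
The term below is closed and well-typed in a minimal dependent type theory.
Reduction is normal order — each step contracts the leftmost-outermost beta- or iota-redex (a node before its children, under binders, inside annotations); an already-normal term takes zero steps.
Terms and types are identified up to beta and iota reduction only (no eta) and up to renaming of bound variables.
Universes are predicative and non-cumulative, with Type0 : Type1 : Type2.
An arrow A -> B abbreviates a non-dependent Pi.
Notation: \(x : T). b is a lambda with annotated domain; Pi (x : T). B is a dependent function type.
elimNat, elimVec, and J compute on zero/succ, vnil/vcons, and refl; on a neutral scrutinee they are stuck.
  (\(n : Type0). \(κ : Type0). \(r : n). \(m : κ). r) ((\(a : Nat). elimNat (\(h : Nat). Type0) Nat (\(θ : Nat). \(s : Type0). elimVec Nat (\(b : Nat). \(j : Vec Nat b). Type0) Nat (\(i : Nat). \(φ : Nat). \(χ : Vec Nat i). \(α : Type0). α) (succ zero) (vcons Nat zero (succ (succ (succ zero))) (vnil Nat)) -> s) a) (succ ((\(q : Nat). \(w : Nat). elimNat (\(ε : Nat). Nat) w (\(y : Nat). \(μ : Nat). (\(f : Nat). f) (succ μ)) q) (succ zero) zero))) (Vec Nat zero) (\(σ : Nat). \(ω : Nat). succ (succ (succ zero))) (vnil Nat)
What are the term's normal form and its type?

resulting normal form:
  \(n : Nat). \(κ : Nat). succ (succ (succ zero))
inferred type:
  Nat -> Nat -> Nat


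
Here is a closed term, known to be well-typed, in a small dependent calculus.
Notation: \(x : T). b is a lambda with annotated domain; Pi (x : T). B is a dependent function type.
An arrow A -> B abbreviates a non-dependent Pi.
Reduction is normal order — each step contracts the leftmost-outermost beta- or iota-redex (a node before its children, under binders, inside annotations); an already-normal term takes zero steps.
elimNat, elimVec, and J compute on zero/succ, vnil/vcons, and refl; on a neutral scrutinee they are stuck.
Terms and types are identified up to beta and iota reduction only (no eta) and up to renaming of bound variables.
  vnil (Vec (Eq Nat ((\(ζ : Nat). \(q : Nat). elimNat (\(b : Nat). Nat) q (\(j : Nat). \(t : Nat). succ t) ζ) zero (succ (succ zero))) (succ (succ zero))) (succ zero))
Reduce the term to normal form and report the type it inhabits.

reduced normal form:
  vnil (Vec (Eq Nat (succ (succ zero)) (succ (succ zero))) (succ zero))
the term's type:
  Vec (Vec (Eq Nat (succ (succ zero)) (succ (succ zero))) (succ zero)) zero


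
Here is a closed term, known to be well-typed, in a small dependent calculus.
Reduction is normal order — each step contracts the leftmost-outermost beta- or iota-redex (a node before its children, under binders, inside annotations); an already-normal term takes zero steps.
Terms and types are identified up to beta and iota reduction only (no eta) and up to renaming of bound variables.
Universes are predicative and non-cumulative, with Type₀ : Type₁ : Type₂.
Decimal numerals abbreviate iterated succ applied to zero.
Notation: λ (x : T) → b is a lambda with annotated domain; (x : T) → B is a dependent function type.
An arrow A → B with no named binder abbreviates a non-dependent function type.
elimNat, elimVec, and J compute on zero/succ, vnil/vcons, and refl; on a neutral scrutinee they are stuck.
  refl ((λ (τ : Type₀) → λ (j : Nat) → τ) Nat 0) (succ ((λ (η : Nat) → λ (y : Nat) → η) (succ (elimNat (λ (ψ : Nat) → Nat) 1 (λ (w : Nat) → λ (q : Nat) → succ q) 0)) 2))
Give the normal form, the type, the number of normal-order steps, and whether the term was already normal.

resulting normal form:
  refl Nat 3
type:
  Eq Nat 3 3
reduction steps (normal order): 5
already normal: no
first redex: a beta-redex


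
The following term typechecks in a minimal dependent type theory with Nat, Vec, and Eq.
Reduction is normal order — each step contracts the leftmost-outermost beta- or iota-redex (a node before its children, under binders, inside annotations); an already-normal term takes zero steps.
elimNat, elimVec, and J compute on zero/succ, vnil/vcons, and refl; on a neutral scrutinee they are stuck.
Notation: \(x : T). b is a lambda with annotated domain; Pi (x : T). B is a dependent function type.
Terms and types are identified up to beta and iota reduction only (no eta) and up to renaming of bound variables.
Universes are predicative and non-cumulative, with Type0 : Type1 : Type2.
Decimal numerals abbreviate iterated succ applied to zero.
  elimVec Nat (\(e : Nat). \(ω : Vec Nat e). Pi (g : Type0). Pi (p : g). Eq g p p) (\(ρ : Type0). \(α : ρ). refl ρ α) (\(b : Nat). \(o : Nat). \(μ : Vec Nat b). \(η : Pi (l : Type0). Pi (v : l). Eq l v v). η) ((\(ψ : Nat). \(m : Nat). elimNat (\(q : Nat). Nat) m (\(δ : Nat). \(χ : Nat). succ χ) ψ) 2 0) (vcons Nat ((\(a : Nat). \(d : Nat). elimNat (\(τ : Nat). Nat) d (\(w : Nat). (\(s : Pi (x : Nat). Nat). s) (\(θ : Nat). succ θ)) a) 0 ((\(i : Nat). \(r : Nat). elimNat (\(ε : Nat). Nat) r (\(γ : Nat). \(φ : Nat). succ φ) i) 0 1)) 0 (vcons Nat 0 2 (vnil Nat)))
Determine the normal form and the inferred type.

resulting normal form:
  \(e : Type0). \(ω : e). refl e ω
type:
  Pi (e : Type0). Pi (ω : e). Eq e ω ω


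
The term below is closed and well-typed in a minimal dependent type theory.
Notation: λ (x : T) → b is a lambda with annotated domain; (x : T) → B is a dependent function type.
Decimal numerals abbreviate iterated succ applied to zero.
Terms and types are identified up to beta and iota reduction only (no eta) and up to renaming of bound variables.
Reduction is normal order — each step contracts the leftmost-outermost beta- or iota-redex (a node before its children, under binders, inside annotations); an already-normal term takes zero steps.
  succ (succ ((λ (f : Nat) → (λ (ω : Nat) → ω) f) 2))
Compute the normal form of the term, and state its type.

resulting normal form:
  4
type:
  Nat
observation: the term reaches its normal form after 2 normal-order steps.


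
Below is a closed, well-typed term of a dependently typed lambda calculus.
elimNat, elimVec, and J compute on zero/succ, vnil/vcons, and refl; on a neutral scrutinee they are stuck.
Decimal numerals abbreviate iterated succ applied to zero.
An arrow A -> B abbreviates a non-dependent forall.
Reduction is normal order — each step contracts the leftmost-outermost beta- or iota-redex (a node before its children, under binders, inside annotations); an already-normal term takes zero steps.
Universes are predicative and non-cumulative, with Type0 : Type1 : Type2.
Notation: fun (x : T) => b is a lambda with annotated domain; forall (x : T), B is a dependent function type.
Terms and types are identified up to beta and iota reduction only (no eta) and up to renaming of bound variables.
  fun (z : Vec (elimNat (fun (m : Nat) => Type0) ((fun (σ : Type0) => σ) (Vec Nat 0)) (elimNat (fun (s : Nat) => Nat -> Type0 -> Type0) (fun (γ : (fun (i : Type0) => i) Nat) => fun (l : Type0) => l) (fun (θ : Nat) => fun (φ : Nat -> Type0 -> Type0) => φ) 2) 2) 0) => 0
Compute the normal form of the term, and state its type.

resulting normal form:
  fun (z : Vec (Vec Nat 0) 0) => 0
type:
  Vec (Vec Nat 0) 0 -> Nat
observation: reduction starts at an elimNat iota-redex, and 22 normal-order steps reach the normal form.


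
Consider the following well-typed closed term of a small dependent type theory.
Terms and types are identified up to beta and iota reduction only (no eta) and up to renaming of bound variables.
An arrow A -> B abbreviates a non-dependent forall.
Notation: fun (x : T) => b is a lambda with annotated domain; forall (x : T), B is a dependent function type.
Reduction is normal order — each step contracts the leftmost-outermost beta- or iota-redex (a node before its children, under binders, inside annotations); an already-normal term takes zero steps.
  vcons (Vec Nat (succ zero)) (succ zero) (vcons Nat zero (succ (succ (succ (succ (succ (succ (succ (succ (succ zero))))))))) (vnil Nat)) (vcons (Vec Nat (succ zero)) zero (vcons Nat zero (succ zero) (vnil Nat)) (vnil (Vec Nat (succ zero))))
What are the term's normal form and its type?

normal form:
  vcons (Vec Nat (succ zero)) (succ zero) (vcons Nat zero (succ (succ (succ (succ (succ (succ (succ (succ (succ zero))))))))) (vnil Nat)) (vcons (Vec Nat (succ zero)) zero (vcons Nat zero (succ zero) (vnil Nat)) (vnil (Vec Nat (succ zero))))
the term's type:
  Vec (Vec Nat (succ zero)) (succ (succ zero))
observation: the term is already in normal form.


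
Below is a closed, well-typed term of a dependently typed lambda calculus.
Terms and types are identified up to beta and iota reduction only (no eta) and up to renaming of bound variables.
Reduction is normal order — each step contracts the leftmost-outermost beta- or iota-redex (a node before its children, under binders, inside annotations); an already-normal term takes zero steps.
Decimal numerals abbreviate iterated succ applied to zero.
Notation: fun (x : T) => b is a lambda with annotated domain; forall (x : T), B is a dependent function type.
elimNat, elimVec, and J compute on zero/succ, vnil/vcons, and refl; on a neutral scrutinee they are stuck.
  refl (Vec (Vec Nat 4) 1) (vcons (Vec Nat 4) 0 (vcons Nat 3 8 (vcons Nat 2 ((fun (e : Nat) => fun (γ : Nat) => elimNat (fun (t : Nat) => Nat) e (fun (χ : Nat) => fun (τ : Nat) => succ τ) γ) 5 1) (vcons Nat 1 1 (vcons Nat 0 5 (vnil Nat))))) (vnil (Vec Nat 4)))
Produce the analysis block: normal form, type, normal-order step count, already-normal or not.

reduced normal form:
  refl (Vec (Vec Nat 4) 1) (vcons (Vec Nat 4) 0 (vcons Nat 3 8 (vcons Nat 2 6 (vcons Nat 1 1 (vcons Nat 0 5 (vnil Nat))))) (vnil (Vec Nat 4)))
inferred type:
  Eq (Vec (Vec Nat 4) 1) (vcons (Vec Nat 4) 0 (vcons Nat 3 8 (vcons Nat 2 6 (vcons Nat 1 1 (vcons Nat 0 5 (vnil Nat))))) (vnil (Vec Nat 4))) (vcons (Vec Nat 4) 0 (vcons Nat 3 8 (vcons Nat 2 6 (vcons Nat 1 1 (vcons Nat 0 5 (vnil Nat))))) (vnil (Vec Nat 4)))
steps to reach normal form (normal order): 6
already normal: no
first redex: a beta-redex


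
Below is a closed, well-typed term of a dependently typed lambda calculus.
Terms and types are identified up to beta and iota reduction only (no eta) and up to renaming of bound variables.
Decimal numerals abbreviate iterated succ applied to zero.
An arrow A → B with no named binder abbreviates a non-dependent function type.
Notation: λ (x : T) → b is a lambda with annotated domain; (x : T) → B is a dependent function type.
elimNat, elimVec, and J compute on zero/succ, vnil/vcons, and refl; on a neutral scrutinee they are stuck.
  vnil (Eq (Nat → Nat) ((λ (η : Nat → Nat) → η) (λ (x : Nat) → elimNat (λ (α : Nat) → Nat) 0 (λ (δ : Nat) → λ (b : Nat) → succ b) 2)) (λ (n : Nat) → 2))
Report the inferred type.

inferred type:
  Vec (Eq (Nat → Nat) (λ (η : Nat) → 2) (λ (x : Nat) → 2)) 0


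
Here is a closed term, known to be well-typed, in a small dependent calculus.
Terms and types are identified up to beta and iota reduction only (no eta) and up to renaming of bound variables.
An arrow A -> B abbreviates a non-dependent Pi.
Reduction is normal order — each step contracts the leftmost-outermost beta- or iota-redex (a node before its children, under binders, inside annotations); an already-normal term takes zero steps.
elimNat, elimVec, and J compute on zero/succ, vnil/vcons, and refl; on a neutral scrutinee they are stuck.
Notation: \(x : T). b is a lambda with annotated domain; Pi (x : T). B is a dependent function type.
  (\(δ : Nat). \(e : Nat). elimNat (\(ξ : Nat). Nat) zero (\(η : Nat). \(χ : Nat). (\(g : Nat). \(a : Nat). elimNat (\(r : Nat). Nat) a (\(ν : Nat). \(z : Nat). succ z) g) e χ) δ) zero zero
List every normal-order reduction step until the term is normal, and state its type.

normal-order reduction:
  (\(δ : Nat). \(e : Nat). elimNat (\(ξ : Nat). Nat) zero (\(η : Nat). \(χ : Nat). (\(g : Nat). \(a : Nat). elimNat (\(r : Nat). Nat) a (\(ν : Nat). \(z : Nat). succ z) g) e χ) δ) zero zero
  ~> (\(δ : Nat). elimNat (\(e : Nat). Nat) zero (\(ξ : Nat). \(η : Nat). (\(χ : Nat). \(g : Nat). elimNat (\(a : Nat). Nat) g (\(r : Nat). \(ν : Nat). succ ν) χ) δ η) zero) zero
  ~> elimNat (\(δ : Nat). Nat) zero (\(e : Nat). \(ξ : Nat). (\(η : Nat). \(χ : Nat). elimNat (\(g : Nat). Nat) χ (\(a : Nat). \(r : Nat). succ r) η) zero ξ) zero
  ~> zero
inferred type:
  Nat


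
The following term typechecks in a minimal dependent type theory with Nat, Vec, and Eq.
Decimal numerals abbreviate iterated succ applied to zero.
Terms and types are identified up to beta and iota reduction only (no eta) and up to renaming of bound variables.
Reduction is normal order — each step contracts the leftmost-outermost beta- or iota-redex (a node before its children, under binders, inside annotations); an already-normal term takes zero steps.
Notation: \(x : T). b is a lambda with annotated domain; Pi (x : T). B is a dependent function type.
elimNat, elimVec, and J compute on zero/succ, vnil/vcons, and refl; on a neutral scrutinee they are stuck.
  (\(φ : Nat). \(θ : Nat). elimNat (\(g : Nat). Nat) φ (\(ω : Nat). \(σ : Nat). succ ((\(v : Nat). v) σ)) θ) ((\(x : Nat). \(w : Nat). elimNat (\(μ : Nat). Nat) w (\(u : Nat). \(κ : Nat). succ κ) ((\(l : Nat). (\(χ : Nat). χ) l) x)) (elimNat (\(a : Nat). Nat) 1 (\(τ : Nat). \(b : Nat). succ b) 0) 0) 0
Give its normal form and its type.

reduced normal form:
  1
inferred type:
  Nat


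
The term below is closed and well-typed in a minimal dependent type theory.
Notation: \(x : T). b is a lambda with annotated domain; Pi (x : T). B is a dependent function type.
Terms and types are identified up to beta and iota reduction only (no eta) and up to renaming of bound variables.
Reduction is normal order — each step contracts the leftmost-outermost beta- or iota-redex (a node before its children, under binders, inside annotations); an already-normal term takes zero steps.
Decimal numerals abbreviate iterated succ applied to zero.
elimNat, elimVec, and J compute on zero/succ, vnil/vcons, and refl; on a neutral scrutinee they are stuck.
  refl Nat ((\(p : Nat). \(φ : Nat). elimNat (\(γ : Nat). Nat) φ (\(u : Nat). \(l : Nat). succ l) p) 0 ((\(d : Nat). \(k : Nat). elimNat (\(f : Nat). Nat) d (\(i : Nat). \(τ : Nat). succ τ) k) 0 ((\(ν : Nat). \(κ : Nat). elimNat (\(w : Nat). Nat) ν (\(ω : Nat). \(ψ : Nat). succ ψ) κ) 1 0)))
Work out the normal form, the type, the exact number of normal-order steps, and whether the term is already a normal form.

reduced normal form:
  refl Nat 1
the term's type:
  Eq Nat 1 1
reduction steps (normal order): 12
started in normal form: no
first redex: a beta-redex


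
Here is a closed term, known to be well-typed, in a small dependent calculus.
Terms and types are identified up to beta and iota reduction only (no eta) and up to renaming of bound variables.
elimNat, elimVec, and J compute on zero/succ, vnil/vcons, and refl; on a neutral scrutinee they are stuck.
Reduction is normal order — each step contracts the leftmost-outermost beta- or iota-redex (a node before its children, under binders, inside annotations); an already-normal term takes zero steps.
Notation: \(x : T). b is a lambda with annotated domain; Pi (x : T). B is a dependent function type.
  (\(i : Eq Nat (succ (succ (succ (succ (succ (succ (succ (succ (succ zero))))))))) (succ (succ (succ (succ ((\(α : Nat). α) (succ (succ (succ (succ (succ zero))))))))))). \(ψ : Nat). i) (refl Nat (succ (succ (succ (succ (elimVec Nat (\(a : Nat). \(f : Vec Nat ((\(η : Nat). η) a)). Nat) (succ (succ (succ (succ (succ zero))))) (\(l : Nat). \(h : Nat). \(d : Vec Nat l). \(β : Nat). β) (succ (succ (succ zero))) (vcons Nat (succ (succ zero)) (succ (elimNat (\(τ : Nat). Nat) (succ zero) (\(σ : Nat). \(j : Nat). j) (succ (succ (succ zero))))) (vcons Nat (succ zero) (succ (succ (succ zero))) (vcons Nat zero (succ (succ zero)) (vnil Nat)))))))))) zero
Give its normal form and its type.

normal form:
  refl Nat (succ (succ (succ (succ (succ (succ (succ (succ (succ zero)))))))))
the term's type:
  Eq Nat (succ (succ (succ (succ (succ (succ (succ (succ (succ zero))))))))) (succ (succ (succ (succ (succ (succ (succ (succ (succ zero)))))))))


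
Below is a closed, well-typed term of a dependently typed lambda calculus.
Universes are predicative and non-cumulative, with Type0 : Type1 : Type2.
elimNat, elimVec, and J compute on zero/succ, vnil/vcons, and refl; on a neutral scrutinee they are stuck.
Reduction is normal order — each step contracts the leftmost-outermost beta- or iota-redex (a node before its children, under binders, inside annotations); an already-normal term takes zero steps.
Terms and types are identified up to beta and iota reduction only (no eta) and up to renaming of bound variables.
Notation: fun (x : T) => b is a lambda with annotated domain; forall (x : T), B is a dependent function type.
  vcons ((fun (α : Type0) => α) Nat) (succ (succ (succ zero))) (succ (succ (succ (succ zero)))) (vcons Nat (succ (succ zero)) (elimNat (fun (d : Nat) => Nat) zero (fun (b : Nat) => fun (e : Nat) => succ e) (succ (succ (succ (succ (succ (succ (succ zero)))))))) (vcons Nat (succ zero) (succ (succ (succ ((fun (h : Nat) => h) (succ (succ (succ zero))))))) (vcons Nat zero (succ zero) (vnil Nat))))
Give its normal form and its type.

resulting normal form:
  vcons Nat (succ (succ (succ zero))) (succ (succ (succ (succ zero)))) (vcons Nat (succ (succ zero)) (succ (succ (succ (succ (succ (succ (succ zero))))))) (vcons Nat (succ zero) (succ (succ (succ (succ (succ (succ zero)))))) (vcons Nat zero (succ zero) (vnil Nat))))
inferred type:
  Vec Nat (succ (succ (succ (succ zero))))
observation: normalization takes exactly 24 steps under the normal-order strategy.


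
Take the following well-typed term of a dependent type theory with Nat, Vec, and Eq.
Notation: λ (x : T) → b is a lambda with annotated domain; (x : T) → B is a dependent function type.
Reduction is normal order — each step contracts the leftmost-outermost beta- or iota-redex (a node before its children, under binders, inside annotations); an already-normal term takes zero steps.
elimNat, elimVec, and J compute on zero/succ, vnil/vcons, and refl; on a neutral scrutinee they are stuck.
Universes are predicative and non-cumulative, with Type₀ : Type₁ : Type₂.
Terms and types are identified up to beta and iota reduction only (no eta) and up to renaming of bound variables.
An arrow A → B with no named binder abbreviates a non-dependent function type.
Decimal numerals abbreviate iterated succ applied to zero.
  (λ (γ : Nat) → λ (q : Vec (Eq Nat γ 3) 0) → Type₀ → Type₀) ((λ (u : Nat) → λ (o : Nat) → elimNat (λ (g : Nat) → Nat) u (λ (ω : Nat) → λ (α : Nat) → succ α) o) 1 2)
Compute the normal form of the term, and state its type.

normal form:
  λ (γ : Vec (Eq Nat 3 3) 0) → Type₀ → Type₀
the term's type:
  Vec (Eq Nat 3 3) 0 → Type₁
observation: reduction starts at a beta-redex, and 10 normal-order steps reach the normal form.


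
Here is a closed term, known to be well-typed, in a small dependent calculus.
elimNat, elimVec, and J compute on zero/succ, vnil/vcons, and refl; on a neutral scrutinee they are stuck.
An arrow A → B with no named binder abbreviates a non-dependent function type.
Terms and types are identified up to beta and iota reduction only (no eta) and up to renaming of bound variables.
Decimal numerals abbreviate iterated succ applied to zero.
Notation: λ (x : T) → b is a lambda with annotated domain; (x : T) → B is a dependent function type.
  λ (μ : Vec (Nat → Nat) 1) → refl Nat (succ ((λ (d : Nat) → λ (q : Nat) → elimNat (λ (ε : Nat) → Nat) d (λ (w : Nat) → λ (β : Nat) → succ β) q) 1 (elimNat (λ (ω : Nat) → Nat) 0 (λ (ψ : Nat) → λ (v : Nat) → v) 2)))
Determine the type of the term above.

the term's type:
  Vec (Nat → Nat) 1 → Eq Nat 2 2


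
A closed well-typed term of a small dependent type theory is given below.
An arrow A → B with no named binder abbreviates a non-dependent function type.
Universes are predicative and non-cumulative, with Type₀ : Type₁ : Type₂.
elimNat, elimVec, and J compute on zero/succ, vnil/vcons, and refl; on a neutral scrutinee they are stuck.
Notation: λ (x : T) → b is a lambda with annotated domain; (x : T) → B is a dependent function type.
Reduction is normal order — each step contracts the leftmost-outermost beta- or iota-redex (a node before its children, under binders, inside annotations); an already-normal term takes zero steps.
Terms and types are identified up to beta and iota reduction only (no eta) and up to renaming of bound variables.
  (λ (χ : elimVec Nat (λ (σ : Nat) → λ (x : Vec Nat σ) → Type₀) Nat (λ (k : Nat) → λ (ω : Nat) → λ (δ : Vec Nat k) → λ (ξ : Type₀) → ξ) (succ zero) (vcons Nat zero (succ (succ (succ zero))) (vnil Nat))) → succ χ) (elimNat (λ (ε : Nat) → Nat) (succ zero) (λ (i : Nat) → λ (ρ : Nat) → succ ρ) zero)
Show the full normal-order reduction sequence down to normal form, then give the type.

normal-order reduction sequence:
  (λ (χ : elimVec Nat (λ (σ : Nat) → λ (x : Vec Nat σ) → Type₀) Nat (λ (k : Nat) → λ (ω : Nat) → λ (δ : Vec Nat k) → λ (ξ : Type₀) → ξ) (succ zero) (vcons Nat zero (succ (succ (succ zero))) (vnil Nat))) → succ χ) (elimNat (λ (ε : Nat) → Nat) (succ zero) (λ (i : Nat) → λ (ρ : Nat) → succ ρ) zero)
  ~> succ (elimNat (λ (χ : Nat) → Nat) (succ zero) (λ (σ : Nat) → λ (x : Nat) → succ x) zero)
  ~> succ (succ zero)
type:
  Nat


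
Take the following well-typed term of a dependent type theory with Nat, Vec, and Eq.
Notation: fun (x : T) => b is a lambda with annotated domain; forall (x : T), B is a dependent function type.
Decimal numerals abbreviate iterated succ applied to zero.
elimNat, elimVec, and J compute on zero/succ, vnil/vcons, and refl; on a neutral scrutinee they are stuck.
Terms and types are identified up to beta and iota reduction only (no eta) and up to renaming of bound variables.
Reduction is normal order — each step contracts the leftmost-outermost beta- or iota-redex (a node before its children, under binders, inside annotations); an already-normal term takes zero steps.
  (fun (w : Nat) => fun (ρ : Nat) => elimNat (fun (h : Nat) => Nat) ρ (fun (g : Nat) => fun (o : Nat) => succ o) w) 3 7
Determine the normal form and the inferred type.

normal form:
  10
type:
  Nat
observation: normalization takes exactly 12 steps under the normal-order strategy.


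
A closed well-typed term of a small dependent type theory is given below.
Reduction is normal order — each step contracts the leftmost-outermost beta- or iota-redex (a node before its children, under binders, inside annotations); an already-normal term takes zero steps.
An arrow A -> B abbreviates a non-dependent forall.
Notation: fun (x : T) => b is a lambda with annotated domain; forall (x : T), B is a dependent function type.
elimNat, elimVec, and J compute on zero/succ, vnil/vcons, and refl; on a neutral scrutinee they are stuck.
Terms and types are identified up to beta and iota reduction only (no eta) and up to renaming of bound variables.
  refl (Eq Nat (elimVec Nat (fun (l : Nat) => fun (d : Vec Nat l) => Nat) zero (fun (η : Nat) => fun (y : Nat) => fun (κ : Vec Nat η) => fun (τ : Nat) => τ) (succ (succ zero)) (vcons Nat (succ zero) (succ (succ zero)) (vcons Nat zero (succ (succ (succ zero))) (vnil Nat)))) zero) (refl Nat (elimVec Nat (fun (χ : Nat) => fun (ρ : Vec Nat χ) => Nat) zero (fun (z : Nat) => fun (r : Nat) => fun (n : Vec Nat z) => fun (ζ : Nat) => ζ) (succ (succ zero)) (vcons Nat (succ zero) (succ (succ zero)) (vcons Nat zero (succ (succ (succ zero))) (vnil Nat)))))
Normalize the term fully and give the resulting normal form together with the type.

normal form:
  refl (Eq Nat zero zero) (refl Nat zero)
type:
  Eq (Eq Nat zero zero) (refl Nat zero) (refl Nat zero)
observation: reduction starts at an elimVec iota-redex, and 22 normal-order steps reach the normal form.


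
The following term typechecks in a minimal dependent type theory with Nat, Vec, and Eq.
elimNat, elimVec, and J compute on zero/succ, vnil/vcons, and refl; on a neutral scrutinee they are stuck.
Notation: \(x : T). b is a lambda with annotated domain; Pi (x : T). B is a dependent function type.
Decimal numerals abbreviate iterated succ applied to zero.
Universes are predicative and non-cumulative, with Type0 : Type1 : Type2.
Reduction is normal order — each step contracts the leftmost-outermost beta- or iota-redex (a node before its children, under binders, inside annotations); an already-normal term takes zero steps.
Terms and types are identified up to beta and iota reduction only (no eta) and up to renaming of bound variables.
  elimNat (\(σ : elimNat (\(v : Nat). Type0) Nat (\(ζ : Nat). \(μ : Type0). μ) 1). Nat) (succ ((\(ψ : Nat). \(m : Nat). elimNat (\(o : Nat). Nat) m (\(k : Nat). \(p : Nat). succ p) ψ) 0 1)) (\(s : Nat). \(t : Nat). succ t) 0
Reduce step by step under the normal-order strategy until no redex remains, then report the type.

normal-order reduction:
  elimNat (\(σ : elimNat (\(v : Nat). Type0) Nat (\(ζ : Nat). \(μ : Type0). μ) 1). Nat) (succ ((\(ψ : Nat). \(m : Nat). elimNat (\(o : Nat). Nat) m (\(k : Nat). \(p : Nat). succ p) ψ) 0 1)) (\(s : Nat). \(t : Nat). succ t) 0
  ~> succ ((\(σ : Nat). \(v : Nat). elimNat (\(ζ : Nat). Nat) v (\(μ : Nat). \(ψ : Nat). succ ψ) σ) 0 1)
  ~> succ ((\(σ : Nat). elimNat (\(v : Nat). Nat) σ (\(ζ : Nat). \(μ : Nat). succ μ) 0) 1)
  ~> succ (elimNat (\(σ : Nat). Nat) 1 (\(v : Nat). \(ζ : Nat). succ ζ) 0)
  ~> 2
type:
  Nat


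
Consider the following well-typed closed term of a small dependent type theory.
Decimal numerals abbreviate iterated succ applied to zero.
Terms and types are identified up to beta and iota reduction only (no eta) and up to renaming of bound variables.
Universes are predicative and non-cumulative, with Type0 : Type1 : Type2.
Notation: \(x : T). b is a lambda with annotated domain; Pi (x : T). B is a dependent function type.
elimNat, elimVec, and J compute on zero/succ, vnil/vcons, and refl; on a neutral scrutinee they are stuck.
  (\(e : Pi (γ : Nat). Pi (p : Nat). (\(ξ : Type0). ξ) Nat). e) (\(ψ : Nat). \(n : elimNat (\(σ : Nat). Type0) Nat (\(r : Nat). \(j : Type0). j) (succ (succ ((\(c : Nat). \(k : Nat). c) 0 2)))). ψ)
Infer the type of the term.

type:
  Pi (e : Nat). Pi (γ : Nat). Nat


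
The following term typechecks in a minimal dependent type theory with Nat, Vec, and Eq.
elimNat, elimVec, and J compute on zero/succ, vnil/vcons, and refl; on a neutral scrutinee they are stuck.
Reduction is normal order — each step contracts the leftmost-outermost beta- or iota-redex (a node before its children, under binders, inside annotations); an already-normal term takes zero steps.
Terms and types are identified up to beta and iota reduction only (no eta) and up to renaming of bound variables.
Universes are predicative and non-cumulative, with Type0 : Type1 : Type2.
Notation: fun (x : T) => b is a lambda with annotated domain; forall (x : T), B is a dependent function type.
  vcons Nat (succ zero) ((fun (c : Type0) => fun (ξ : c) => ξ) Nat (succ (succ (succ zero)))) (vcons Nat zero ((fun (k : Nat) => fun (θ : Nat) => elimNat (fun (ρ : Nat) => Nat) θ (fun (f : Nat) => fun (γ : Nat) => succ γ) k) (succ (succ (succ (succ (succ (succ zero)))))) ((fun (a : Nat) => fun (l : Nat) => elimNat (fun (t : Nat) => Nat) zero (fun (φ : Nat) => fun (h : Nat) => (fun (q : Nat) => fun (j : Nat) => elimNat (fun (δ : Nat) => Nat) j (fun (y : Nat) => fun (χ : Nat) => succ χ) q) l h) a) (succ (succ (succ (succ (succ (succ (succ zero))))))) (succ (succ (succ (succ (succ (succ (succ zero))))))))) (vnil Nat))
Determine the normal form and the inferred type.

resulting normal form:
  vcons Nat (succ zero) (succ (succ (succ zero))) (vcons Nat zero (succ (succ (succ (succ (succ (succ (succ (succ (succ (succ (succ (succ (succ (succ (succ (succ (succ (succ (succ (succ (succ (succ (succ (succ (succ (succ (succ (succ (succ (succ (succ (succ (succ (succ (succ (succ (succ (succ (succ (succ (succ (succ (succ (succ (succ (succ (succ (succ (succ (succ (succ (succ (succ (succ (succ zero))))))))))))))))))))))))))))))))))))))))))))))))))))))) (vnil Nat))
inferred type:
  Vec Nat (succ (succ zero))
observation: contracting a beta-redex first, the term normalizes in 215 steps.


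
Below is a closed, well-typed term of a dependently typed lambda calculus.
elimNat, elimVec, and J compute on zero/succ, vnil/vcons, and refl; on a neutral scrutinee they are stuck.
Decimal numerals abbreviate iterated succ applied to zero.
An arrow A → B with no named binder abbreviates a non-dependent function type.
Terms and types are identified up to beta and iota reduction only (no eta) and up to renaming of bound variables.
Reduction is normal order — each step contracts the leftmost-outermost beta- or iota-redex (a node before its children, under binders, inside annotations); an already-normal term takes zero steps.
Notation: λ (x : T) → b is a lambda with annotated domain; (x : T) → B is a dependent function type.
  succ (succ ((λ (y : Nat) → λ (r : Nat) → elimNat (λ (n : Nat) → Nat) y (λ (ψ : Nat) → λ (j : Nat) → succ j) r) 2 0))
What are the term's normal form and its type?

reduced normal form:
  4
type:
  Nat
observation: contracting a beta-redex first, the term normalizes in 3 steps.


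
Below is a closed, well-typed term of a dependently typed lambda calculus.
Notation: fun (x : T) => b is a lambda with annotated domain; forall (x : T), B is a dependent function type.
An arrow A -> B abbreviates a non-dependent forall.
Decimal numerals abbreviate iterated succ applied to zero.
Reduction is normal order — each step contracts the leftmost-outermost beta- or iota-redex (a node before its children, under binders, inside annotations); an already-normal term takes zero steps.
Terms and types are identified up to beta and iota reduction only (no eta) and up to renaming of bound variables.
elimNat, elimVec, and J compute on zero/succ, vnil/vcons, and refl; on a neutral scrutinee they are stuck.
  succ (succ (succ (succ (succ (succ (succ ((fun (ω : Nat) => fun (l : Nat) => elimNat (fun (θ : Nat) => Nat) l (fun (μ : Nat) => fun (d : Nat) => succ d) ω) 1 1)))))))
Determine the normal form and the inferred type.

reduced normal form:
  9
the term's type:
  Nat
observation: the first redex contracted is a beta-redex; the normal form is reached in 6 normal-order steps.


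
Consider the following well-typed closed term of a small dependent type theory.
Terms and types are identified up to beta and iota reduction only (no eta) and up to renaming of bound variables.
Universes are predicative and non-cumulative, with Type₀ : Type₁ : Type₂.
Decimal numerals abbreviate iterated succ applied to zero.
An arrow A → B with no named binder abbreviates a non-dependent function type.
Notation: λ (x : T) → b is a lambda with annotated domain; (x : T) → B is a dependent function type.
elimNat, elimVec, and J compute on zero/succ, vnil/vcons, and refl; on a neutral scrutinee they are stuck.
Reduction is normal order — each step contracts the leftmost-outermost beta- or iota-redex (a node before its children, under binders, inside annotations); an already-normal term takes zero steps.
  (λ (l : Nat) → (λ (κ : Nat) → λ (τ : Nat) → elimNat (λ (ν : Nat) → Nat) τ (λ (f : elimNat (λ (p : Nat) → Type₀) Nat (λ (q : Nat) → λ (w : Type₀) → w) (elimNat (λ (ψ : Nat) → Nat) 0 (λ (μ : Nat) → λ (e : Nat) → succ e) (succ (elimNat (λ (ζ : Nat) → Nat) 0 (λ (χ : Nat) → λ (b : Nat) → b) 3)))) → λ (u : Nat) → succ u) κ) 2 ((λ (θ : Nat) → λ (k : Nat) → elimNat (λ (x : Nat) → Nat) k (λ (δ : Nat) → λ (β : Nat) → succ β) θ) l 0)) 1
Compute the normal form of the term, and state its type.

resulting normal form:
  3
inferred type:
  Nat


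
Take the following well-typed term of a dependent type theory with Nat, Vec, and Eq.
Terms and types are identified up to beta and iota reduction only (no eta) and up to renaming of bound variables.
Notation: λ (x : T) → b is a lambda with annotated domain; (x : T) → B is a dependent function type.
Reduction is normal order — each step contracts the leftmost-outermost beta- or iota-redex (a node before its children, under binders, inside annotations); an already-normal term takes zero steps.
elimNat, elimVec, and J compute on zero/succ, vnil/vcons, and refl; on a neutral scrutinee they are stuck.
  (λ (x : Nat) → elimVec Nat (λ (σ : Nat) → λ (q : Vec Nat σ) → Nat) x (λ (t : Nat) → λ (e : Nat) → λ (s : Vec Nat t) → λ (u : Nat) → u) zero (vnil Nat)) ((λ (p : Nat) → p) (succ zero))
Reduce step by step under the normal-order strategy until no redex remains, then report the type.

normal-order reduction:
  (λ (x : Nat) → elimVec Nat (λ (σ : Nat) → λ (q : Vec Nat σ) → Nat) x (λ (t : Nat) → λ (e : Nat) → λ (s : Vec Nat t) → λ (u : Nat) → u) zero (vnil Nat)) ((λ (p : Nat) → p) (succ zero))
  ~> elimVec Nat (λ (x : Nat) → λ (σ : Vec Nat x) → Nat) ((λ (q : Nat) → q) (succ zero)) (λ (t : Nat) → λ (e : Nat) → λ (s : Vec Nat t) → λ (u : Nat) → u) zero (vnil Nat)
  ~> (λ (x : Nat) → x) (succ zero)
  ~> succ zero
the term's type:
  Nat


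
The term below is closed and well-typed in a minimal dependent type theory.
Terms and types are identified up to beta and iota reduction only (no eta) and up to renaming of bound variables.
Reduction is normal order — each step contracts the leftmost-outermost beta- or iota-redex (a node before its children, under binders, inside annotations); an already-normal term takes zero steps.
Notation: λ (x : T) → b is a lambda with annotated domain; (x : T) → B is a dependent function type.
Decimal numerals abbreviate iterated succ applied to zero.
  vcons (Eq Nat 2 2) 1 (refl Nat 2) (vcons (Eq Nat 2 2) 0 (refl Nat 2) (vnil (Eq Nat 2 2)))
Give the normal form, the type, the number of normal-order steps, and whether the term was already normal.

reduced normal form:
  vcons (Eq Nat 2 2) 1 (refl Nat 2) (vcons (Eq Nat 2 2) 0 (refl Nat 2) (vnil (Eq Nat 2 2)))
the term's type:
  Vec (Eq Nat 2 2) 2
normal-order step count: 0
started in normal form: yes


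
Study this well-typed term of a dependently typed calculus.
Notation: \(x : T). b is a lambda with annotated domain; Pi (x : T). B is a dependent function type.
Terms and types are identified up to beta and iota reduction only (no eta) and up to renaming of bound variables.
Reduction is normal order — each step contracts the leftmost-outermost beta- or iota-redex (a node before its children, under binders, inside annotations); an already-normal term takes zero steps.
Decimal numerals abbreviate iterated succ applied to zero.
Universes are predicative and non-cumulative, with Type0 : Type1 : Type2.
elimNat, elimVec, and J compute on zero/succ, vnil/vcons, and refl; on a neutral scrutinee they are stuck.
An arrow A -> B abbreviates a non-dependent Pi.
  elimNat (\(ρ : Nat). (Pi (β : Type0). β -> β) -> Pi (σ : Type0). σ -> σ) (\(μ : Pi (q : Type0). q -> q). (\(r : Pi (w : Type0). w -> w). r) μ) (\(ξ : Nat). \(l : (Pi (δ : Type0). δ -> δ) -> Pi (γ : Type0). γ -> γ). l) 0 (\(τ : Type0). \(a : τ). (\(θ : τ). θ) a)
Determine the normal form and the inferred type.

reduced normal form:
  \(ρ : Type0). \(β : ρ). β
type:
  Pi (ρ : Type0). ρ -> ρ
observation: reduction starts at an elimNat iota-redex, and 4 normal-order steps reach the normal form.


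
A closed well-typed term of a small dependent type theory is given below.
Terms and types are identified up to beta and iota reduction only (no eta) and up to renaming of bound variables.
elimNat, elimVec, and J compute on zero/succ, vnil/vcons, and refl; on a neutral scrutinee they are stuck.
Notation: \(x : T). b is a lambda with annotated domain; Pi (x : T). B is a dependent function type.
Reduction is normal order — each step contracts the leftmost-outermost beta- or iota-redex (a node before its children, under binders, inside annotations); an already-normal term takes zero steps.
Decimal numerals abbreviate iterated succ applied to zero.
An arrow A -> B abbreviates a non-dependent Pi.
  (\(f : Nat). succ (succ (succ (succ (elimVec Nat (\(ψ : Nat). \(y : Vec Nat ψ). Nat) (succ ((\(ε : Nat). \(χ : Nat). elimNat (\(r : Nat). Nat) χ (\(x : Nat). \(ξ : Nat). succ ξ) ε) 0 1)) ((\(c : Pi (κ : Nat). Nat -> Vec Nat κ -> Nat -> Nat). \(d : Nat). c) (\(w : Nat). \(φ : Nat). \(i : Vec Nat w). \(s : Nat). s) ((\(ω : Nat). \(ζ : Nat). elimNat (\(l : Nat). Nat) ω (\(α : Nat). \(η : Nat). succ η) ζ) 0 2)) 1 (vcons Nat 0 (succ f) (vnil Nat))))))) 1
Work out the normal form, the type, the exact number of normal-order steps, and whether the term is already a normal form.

resulting normal form:
  6
type:
  Nat
steps to reach normal form (normal order): 12
term was already normal: no
first redex: a beta-redex
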